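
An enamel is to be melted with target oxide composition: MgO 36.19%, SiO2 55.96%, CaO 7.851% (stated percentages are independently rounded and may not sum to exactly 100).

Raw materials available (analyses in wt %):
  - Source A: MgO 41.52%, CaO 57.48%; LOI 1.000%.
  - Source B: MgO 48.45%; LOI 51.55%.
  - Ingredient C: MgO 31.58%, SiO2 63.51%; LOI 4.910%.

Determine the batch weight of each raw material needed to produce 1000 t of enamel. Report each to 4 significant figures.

Each numeric step holds full float precision in every operation — the intermediate values appear (rounded to 4 significant figures) within the worked lines. Every reported value is rounded once only. The derived quantities (net glass mass, ignition loss, yield, totals, three oxide percentages) are computed in exact precision starting from the weights for 1000 t of glass exactly as shown in either problem or answer.
Target masses of each oxide per 1000 t enamel:
  MgO: 36.19% × 1000 = 361.9 t
  SiO2: 55.96% × 1000 = 559.6 t
  CaO: 7.851% × 1000 = 78.51 t
Oxide-by-oxide audit given the weights on record, against the basis in use (delivered sums recover each target inside rounding margins):
  MgO: 136.6·0.4152 + 55.59·0.4845 + 881.1·0.3158 = 361.9 t (target 361.9 t)
  SiO2: 881.1·0.6351 = 559.6 t (target 559.6 t)
  CaO: 136.6·0.5748 = 78.52 t (target 78.51 t)
Glass-mass bookkeeping: net batch after ignition = 1000 t (per-oxide target masses sum to 1000 t; stated basis 1000 t — differing by rounding only).
Summing the batch: Σ batch = 1073 t; LOI removed, Σ of batch·LOI: 73.28 t; yield = glass ÷ total batch = 93.17%.

Batch per 1000 t enamel:
  Source A: 136.6 t
  Source B: 55.59 t
  Ingredient C: 881.1 t
Total batch = 1073 t; LOI loss = 73.28 t; yield = 93.17%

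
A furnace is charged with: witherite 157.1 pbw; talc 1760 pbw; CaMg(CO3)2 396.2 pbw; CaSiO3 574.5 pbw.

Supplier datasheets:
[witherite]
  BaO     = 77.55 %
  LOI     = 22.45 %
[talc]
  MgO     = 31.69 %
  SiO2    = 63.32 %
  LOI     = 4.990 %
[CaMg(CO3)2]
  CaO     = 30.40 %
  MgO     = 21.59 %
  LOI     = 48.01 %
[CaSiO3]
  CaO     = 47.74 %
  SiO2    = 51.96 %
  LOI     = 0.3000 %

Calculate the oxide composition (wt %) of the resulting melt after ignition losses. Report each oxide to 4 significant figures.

Full precision is carried at all times — in-progress results are printed rounded off to 4 significant figures in the printout. Exactly one rounding is applied to each reported result. All derived quantities (ignition loss, the totals, yield, four oxide percentages, net glass mass) are computed starting from the weights for 2573 pbw of glass in full precision, exactly as shown in problem or answer.
Oxide masses out of the charge:
  BaO: 157.1·0.7755 = 121.8 pbw
  CaO: 396.2·0.3040 + 574.5·0.4774 = 394.7 pbw
  MgO: 1760·0.3169 + 396.2·0.2159 = 643.3 pbw
  SiO2: 1760·0.6332 + 574.5·0.5196 = 1413 pbw
LOI: 157.1·0.2245 + 1760·0.04990 + 396.2·0.4801 + 574.5·0.003000 = 315.0 pbw
Resulting glass, batch − LOI: 2888 − 315.0 = 2573 pbw (equal to the oxide-mass sum)
wt % = 100 × oxide mass / glass mass

Glass mass = 2573 pbw (batch 2888 − LOI 315.0).
Composition: BaO 4.735%, CaO 15.34%, MgO 25.00%, SiO2 54.92%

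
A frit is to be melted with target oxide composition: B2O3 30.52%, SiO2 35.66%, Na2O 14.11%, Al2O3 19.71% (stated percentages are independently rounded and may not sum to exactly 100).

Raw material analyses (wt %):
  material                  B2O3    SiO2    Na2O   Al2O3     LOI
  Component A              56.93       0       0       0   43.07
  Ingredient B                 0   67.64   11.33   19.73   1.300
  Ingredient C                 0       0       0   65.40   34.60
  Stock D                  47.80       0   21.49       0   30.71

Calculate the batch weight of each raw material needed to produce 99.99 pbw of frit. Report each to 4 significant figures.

Each numeric step maintains exact precision at every stage; intermediates are displayed, with 4-significant-digit rounding, at each printed step. Each reported figure takes just one rounding; derived quantities are computed at exact precision (four oxide percentages, the totals, ignition loss, net glass mass, yield) starting from the weights per 99.99 pbw of glass precisely as stated by the question or the answer.
Target oxide masses per 99.99 pbw frit:
  B2O3: 30.52% × 99.99 = 30.52 pbw
  SiO2: 35.66% × 99.99 = 35.66 pbw
  Na2O: 14.11% × 99.99 = 14.11 pbw
  Al2O3: 19.71% × 99.99 = 19.71 pbw
Oxide-by-oxide audit using the reported weights, on the stated basis (sums match the target masses modulo rounding of the values):
  B2O3: 21.82·0.5693 + 37.86·0.4780 = 30.52 pbw (target 30.52 pbw)
  SiO2: 52.72·0.6764 = 35.66 pbw (target 35.66 pbw)
  Na2O: 52.72·0.1133 + 37.86·0.2149 = 14.11 pbw (target 14.11 pbw)
  Al2O3: 52.72·0.1973 + 14.23·0.6540 = 19.71 pbw (target 19.71 pbw)
Auditing the glass mass value: Σ batch − LOI loss = 100.0 pbw (summing oxide targets gives 99.99 pbw; versus the stated basis of 99.99 pbw — differing by rounding only).
Adding the batch up: Σ batch = 126.6 pbw; Σ batch·LOI gives LOI loss = 26.63 pbw; yield: glass divided by total = 78.97%.

Batch per 99.99 pbw frit:
  Component A: 21.82 pbw
  Ingredient B: 52.72 pbw
  Ingredient C: 14.23 pbw
  Stock D: 37.86 pbw
Total batch = 126.6 pbw; LOI loss = 26.63 pbw; yield = 78.97%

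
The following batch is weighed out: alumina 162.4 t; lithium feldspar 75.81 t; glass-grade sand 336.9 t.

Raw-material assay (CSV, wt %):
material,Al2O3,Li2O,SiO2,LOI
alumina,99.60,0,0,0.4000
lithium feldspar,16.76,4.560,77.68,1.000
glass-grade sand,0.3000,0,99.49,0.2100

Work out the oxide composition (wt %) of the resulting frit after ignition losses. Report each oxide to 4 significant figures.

Glass mass = 573.0 t (batch 575.1 − LOI 2.115).
Composition: Al2O3 30.62%, Li2O 0.6033%, SiO2 68.77%

All arithmetic maintains full precision in all steps; the intermediate values are displayed with 4-significant-figure rounding between the steps — every reported value is rounded once only — derived quantities are carried in exact precision (the yield, the three compositions, net glass mass, LOI, totals) using the weight values on 573.0 t of glass as set out in the question or the answer.
Delivered oxide masses:
  Al2O3: 162.4·0.9960 + 75.81·0.1676 + 336.9·0.003000 = 175.5 t
  Li2O: 75.81·0.04560 = 3.457 t
  SiO2: 75.81·0.7768 + 336.9·0.9949 = 394.1 t
LOI: 162.4·0.004000 + 75.81·0.01000 + 336.9·0.002100 = 2.115 t
Glass = total batch minus LOI = 575.1 − 2.115 = 573.0 t (= the summed oxide contributions)
wt %: oxide over glass, times 100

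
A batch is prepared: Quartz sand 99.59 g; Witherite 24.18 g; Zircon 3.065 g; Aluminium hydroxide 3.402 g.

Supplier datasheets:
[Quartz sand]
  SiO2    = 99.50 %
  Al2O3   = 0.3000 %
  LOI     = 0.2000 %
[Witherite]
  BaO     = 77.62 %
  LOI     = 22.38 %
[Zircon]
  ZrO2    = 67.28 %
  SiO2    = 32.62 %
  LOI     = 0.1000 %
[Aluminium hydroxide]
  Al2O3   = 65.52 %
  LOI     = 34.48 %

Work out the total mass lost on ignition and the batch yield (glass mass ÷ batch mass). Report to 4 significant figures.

LOI loss = 6.787 g; glass = 123.5 g; yield = 94.79%

Each numeric step keeps full float precision through every step — in-progress results appear, rounded to 4 significant digits, within the worked lines; exactly one rounding is applied to each reported number. The derived quantities, which include net glass mass, the yield, totals, the four compositions, LOI, are recomputed at exact precision, exactly as shown in the problem or answer text, using the weight values for 123.5 g of glass.
Material-by-material LOI:
  Quartz sand: 99.59 × 0.002000 = 0.1992 g
  Witherite: 24.18 × 0.2238 = 5.411 g
  Zircon: 3.065 × 0.001000 = 0.003065 g
  Aluminium hydroxide: 3.402 × 0.3448 = 1.173 g
Total LOI = 6.787 g
Glass = batch − LOI = 130.2 − 6.787 = 123.5 g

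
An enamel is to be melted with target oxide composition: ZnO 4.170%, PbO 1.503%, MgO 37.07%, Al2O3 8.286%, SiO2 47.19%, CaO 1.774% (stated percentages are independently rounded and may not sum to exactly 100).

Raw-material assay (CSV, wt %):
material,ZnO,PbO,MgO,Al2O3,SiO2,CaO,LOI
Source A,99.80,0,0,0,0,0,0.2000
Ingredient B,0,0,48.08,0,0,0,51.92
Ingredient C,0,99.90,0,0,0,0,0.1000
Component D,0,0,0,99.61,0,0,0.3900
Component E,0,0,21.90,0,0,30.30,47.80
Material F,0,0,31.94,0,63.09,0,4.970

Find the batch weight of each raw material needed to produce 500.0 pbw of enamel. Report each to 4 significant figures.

Batch per 500.0 pbw enamel:
  Source A: 20.89 pbw
  Ingredient B: 123.7 pbw
  Ingredient C: 7.523 pbw
  Component D: 41.59 pbw
  Component E: 29.27 pbw
  Material F: 374.0 pbw
Total batch = 597.0 pbw; LOI loss = 97.02 pbw; yield = 83.75%

In-progress results are displayed with 4-significant-digit rounding on the page; the whole derivation keeps full float precision through the solve. Every reported number is rounded once only — the derived quantities are recomputed in full float precision (yield, ignition loss, net glass mass, totals, six oxide percentages) from the weighed amounts at 500.0 pbw of glass, precisely as stated by the question or the answer.
Oxide mass targets, per 500.0 pbw enamel:
  ZnO: 4.170% × 500.0 = 20.85 pbw
  PbO: 1.503% × 500.0 = 7.515 pbw
  MgO: 37.07% × 500.0 = 185.4 pbw
  Al2O3: 8.286% × 500.0 = 41.43 pbw
  SiO2: 47.19% × 500.0 = 236.0 pbw
  CaO: 1.774% × 500.0 = 8.870 pbw
Balance tally, oxide-wise, with the batch weights as given, relative to the basis at hand (sum by sum, the targets are met up to rounding of the answer):
  ZnO: 20.89·0.9980 = 20.85 pbw (target 20.85 pbw)
  PbO: 7.523·0.9990 = 7.515 pbw (target 7.515 pbw)
  MgO: 123.7·0.4808 + 29.27·0.2190 + 374.0·0.3194 = 185.3 pbw (target 185.4 pbw)
  Al2O3: 41.59·0.9961 = 41.43 pbw (target 41.43 pbw)
  SiO2: 374.0·0.6309 = 236.0 pbw (target 236.0 pbw)
  CaO: 29.27·0.3030 = 8.869 pbw (target 8.870 pbw)
Consistency of the glass mass: batch Σ − ignition loss = 500.0 pbw (per-oxide target masses sum to 500.0 pbw; stated basis 500.0 pbw — any gap is answer rounding).
Total batch = Σ batch = 597.0 pbw; Σ batch·LOI gives LOI loss = 97.02 pbw; as yield: glass ÷ batch → 83.75%.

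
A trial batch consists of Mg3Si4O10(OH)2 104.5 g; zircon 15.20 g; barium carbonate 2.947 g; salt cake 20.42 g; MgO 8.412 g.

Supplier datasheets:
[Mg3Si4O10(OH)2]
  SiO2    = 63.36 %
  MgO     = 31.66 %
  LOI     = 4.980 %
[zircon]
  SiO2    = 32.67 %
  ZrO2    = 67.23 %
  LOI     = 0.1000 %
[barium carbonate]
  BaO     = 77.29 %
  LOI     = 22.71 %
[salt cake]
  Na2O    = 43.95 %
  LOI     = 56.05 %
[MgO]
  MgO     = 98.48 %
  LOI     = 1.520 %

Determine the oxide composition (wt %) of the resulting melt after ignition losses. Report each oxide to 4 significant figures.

Glass mass = 134.0 g (batch 151.5 − LOI 17.46).
Composition: BaO 1.700%, SiO2 53.11%, MgO 30.87%, Na2O 6.697%, ZrO2 7.625%

Each numeric step holds full float precision at all times — mid-chain values are displayed rounded to four significant figures across the worked steps — each reported result is rounded exactly once; derived quantities (glass mass, five oxide percentages, the yield, ignition loss, totals) are rebuilt in full precision from the batch weights on 134.0 g of glass as given in the problem or answer text.
Oxide-by-oxide delivered mass:
  BaO: 2.947·0.7729 = 2.278 g
  SiO2: 104.5·0.6336 + 15.20·0.3267 = 71.18 g
  MgO: 104.5·0.3166 + 8.412·0.9848 = 41.37 g
  Na2O: 20.42·0.4395 = 8.975 g
  ZrO2: 15.20·0.6723 = 10.22 g
LOI: 104.5·0.04980 + 15.20·0.001000 + 2.947·0.2271 + 20.42·0.5605 + 8.412·0.01520 = 17.46 g
Resulting glass, batch − LOI: 151.5 − 17.46 = 134.0 g (the oxide masses sum to this)
wt % = oxide mass / glass mass × 100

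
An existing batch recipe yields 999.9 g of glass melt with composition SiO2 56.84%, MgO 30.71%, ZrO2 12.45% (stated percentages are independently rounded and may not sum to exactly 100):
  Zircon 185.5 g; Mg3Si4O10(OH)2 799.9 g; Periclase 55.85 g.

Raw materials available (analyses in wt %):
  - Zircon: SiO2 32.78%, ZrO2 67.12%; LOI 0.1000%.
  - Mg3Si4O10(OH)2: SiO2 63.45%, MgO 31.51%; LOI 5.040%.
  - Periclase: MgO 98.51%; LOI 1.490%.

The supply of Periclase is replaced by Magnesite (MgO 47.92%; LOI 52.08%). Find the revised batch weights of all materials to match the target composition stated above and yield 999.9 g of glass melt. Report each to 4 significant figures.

Revised batch per 999.9 g glass melt:
  Zircon: 185.5 g
  Mg3Si4O10(OH)2: 799.9 g
  Magnesite: 114.8 g
Total batch = 1100 g; LOI loss = 100.3 g

Mid-chain values are shown, with 4-significant-figure rounding, as written. All arithmetic runs at full float precision in every operation; exactly one rounding lands on each reported figure — all derived quantities, including totals, net glass mass, LOI, the three compositions, the yield, are carried from the batch weights at 999.9 g of glass at full float precision as quoted within the problem or answer text.
The oxide mass targets at 999.9 g glass melt:
  SiO2: 56.84% × 999.9 = 568.3 g
  MgO: 30.71% × 999.9 = 307.1 g
  ZrO2: 12.45% × 999.9 = 124.5 g
Per-oxide balance check using the reported weights, relative to the basis at hand (summed amounts equal target values modulo rounding of the values):
  SiO2: 185.5·0.3278 + 799.9·0.6345 = 568.3 g (target 568.3 g)
  MgO: 799.9·0.3151 + 114.8·0.4792 = 307.1 g (target 307.1 g)
  ZrO2: 185.5·0.6712 = 124.5 g (target 124.5 g)
Glass mass check: the batch minus its LOI: 999.9 g (the targets, summed, come to 999.9 g; basis as stated: 999.9 g — differing by rounding only).
Whole-batch sum: Σ batch = 1100 g; ignition loss, Σ(batch × LOI) = 100.3 g; the yield ratio, glass ÷ batch: 90.88%.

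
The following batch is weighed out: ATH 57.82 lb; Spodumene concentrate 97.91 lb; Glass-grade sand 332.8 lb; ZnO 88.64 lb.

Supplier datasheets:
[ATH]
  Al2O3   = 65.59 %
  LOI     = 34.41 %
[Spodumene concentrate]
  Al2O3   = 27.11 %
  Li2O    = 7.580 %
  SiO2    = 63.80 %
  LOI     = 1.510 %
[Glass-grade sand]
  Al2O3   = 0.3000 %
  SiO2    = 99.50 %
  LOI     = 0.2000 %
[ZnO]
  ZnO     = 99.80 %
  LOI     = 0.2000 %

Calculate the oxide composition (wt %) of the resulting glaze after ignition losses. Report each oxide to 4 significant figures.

Glass mass = 555.0 lb (batch 577.2 − LOI 22.22).
Composition: Al2O3 11.80%, Li2O 1.337%, SiO2 70.93%, ZnO 15.94%

Every computation runs at exact precision at every stage — values along the way appear (rounded to four significant figures) when written out — a single rounding produces each reported result. All derived quantities (yield, the totals, net glass mass, ignition loss, the four compositions) are rebuilt at full float precision from the weighed amounts per 555.0 lb of glass as they appear in the question or the answer.
What the batch supplies per oxide:
  Al2O3: 57.82·0.6559 + 97.91·0.2711 + 332.8·0.003000 = 65.47 lb
  Li2O: 97.91·0.07580 = 7.422 lb
  SiO2: 97.91·0.6380 + 332.8·0.9950 = 393.6 lb
  ZnO: 88.64·0.9980 = 88.46 lb
LOI: 57.82·0.3441 + 97.91·0.01510 + 332.8·0.002000 + 88.64·0.002000 = 22.22 lb
The glass mass, total less LOI, = 577.2 − 22.22 = 555.0 lb (the oxide masses sum to this)
oxide / glass × 100 gives the wt %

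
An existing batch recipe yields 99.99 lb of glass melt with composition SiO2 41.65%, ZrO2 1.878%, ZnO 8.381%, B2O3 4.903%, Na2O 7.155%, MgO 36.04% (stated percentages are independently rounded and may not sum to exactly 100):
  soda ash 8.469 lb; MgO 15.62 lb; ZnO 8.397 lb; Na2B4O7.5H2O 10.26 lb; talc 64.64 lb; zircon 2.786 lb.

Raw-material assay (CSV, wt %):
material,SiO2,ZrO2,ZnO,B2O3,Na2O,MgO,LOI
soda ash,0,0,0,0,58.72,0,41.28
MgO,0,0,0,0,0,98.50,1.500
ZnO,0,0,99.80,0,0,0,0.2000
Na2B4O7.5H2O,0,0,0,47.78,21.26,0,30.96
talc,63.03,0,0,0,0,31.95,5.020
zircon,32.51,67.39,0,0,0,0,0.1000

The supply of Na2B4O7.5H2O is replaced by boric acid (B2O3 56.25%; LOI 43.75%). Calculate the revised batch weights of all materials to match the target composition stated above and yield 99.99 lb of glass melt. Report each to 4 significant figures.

Revised batch per 99.99 lb glass melt:
  soda ash: 12.18 lb
  MgO: 15.62 lb
  ZnO: 8.397 lb
  boric acid: 8.716 lb
  talc: 64.64 lb
  zircon: 2.786 lb
Total batch = 112.3 lb; LOI loss = 12.34 lb

Working values appear with 4-significant-figure rounding in the working; all arithmetic keeps full precision in every operation; a single rounding completes each reported figure — derived quantities, which include ignition loss, yield, the totals, net glass mass, six oxide percentages, are computed at full precision, as given in either problem or answer, from the batch weights on 99.99 lb of glass.
Oxide-by-oxide targets in 99.99 lb glass melt:
  SiO2: 41.65% × 99.99 = 41.65 lb
  ZrO2: 1.878% × 99.99 = 1.878 lb
  ZnO: 8.381% × 99.99 = 8.380 lb
  B2O3: 4.903% × 99.99 = 4.903 lb
  Na2O: 7.155% × 99.99 = 7.154 lb
  MgO: 36.04% × 99.99 = 36.04 lb
Per-oxide balance check using the reported weights, for the quoted basis mass (summed amounts equal target values within answer rounding):
  SiO2: 64.64·0.6303 + 2.786·0.3251 = 41.65 lb (target 41.65 lb)
  ZrO2: 2.786·0.6739 = 1.877 lb (target 1.878 lb)
  ZnO: 8.397·0.9980 = 8.380 lb (target 8.380 lb)
  B2O3: 8.716·0.5625 = 4.903 lb (target 4.903 lb)
  Na2O: 12.18·0.5872 = 7.152 lb (target 7.154 lb)
  MgO: 15.62·0.9850 + 64.64·0.3195 = 36.04 lb (target 36.04 lb)
The glass-mass cross-check: batch Σ − ignition loss = 100.0 lb (oxide target masses add up to 100.0 lb; against the stated basis, 99.99 lb — any gap is answer rounding).
Batch grand total — Σ batch = 112.3 lb; LOI removed, Σ of batch·LOI: 12.34 lb; yield = glass ÷ total batch = 89.02%.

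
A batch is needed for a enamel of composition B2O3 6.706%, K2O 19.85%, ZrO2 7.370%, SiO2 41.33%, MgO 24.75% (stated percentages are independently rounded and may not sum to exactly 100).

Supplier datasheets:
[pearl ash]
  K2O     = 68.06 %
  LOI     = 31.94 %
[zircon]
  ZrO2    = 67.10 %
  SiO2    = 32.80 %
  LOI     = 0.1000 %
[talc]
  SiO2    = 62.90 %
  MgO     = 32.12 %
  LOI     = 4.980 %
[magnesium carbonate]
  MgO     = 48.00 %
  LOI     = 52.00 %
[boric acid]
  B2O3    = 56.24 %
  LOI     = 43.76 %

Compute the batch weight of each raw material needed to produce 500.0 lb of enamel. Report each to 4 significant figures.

Batch per 500.0 lb enamel:
  pearl ash: 145.8 lb
  zircon: 54.92 lb
  talc: 299.9 lb
  magnesium carbonate: 57.13 lb
  boric acid: 59.62 lb
Total batch = 617.4 lb; LOI loss = 117.4 lb; yield = 80.99%

Working values are shown rounded to 4 significant figures. All arithmetic maintains full float precision at every stage; a single rounding finalizes each reported number; derived quantities, which include LOI, the totals, the yield, net glass mass, the five compositions, are rebuilt at full precision, as they appear in question or answer, from the weighed amounts on 500.0 lb of glass.
Oxide-by-oxide targets in 500.0 lb enamel:
  B2O3: 6.706% × 500.0 = 33.53 lb
  K2O: 19.85% × 500.0 = 99.25 lb
  ZrO2: 7.370% × 500.0 = 36.85 lb
  SiO2: 41.33% × 500.0 = 206.6 lb
  MgO: 24.75% × 500.0 = 123.8 lb
Balance tally, oxide-wise, given the weights on record, under the basis named above (oxide sums agree with the targets inside rounding margins):
  B2O3: 59.62·0.5624 = 33.53 lb (target 33.53 lb)
  K2O: 145.8·0.6806 = 99.23 lb (target 99.25 lb)
  ZrO2: 54.92·0.6710 = 36.85 lb (target 36.85 lb)
  SiO2: 54.92·0.3280 + 299.9·0.6290 = 206.7 lb (target 206.6 lb)
  MgO: 299.9·0.3212 + 57.13·0.4800 = 123.8 lb (target 123.8 lb)
Glass-mass closure: Σ batch − LOI loss = 500.0 lb (per-oxide target masses sum to 500.0 lb; against the stated basis, 500.0 lb — a pure rounding effect).
Total batch = Σ batch = 617.4 lb; loss to ignition Σ batch·LOI = 117.4 lb; yield: glass divided by total = 80.99%.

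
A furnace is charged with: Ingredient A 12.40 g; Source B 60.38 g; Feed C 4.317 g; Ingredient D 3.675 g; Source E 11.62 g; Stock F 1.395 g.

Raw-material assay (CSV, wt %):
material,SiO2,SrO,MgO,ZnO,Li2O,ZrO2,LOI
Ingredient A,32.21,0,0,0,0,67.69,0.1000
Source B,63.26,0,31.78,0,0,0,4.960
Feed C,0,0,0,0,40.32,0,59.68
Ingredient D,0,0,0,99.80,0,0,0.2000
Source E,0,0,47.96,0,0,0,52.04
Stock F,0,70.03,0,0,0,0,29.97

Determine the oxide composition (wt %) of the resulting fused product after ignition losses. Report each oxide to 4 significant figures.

Glass mass = 81.73 g (batch 93.79 − LOI 12.06).
Composition: SiO2 51.62%, SrO 1.195%, MgO 30.30%, ZnO 4.487%, Li2O 2.130%, ZrO2 10.27%

In-progress results are shown (rounded to four significant figures) between the steps. The whole derivation runs at exact precision all the way through; each reported value is rounded once only; the derived quantities, which include yield, net glass mass, the totals, six oxide percentages, ignition loss, are rebuilt at full float precision, as given in the problem or the answer, starting from the weights per 81.73 g of glass.
Per-oxide mass from batch:
  SiO2: 12.40·0.3221 + 60.38·0.6326 = 42.19 g
  SrO: 1.395·0.7003 = 0.9769 g
  MgO: 60.38·0.3178 + 11.62·0.4796 = 24.76 g
  ZnO: 3.675·0.9980 = 3.668 g
  Li2O: 4.317·0.4032 = 1.741 g
  ZrO2: 12.40·0.6769 = 8.394 g
LOI: 12.40·0.001000 + 60.38·0.04960 + 4.317·0.5968 + 3.675·0.002000 + 11.62·0.5204 + 1.395·0.2997 = 12.06 g
batch − LOI leaves glass = 93.79 − 12.06 = 81.73 g (= the summed oxide contributions)
wt % = 100 × oxide mass / glass mass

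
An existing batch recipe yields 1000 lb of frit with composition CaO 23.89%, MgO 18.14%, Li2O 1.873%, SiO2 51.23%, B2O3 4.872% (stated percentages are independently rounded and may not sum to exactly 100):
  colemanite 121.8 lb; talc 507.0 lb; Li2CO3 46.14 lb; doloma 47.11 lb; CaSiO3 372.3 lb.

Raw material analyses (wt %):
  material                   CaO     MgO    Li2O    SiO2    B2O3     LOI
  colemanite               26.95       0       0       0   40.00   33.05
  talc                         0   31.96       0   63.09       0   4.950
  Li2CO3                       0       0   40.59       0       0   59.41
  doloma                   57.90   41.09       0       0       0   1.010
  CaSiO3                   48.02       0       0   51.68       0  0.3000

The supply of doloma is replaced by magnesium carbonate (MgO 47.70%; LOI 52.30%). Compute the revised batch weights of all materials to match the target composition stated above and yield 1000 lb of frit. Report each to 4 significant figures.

In-progress results are printed rounded to four significant digits; all internal work holds exact precision at each step; each reported figure takes exactly one rounding — the derived quantities, including five oxide percentages, glass mass, ignition loss, totals, yield, are rebuilt from the batch weights per 1000 lb of glass at exact precision, as written in either problem or answer.
Oxide-by-oxide targets in 1000 lb frit:
  CaO: 23.89% × 1000 = 238.9 lb
  MgO: 18.14% × 1000 = 181.4 lb
  Li2O: 1.873% × 1000 = 18.73 lb
  SiO2: 51.23% × 1000 = 512.3 lb
  B2O3: 4.872% × 1000 = 48.72 lb
Oxide-by-oxide audit using the reported weights, versus the basis set out (sums match the target masses inside rounding margins):
  CaO: 121.8·0.2695 + 429.1·0.4802 = 238.9 lb (target 238.9 lb)
  MgO: 460.5·0.3196 + 71.76·0.4770 = 181.4 lb (target 181.4 lb)
  Li2O: 46.14·0.4059 = 18.73 lb (target 18.73 lb)
  SiO2: 460.5·0.6309 + 429.1·0.5168 = 512.3 lb (target 512.3 lb)
  B2O3: 121.8·0.4000 = 48.72 lb (target 48.72 lb)
Glass-mass sanity pass: whole batch net of LOI = 1000 lb (the targets, summed, come to 1000 lb; versus the stated basis of 1000 lb — gaps are rounding artifacts).
Adding the batch up: Σ batch = 1129 lb; loss to ignition Σ batch·LOI = 129.3 lb; glass ÷ batch gives a yield of 88.55%.

Revised batch per 1000 lb frit:
  colemanite: 121.8 lb
  talc: 460.5 lb
  Li2CO3: 46.14 lb
  magnesium carbonate: 71.76 lb
  CaSiO3: 429.1 lb
Total batch = 1129 lb; LOI loss = 129.3 lb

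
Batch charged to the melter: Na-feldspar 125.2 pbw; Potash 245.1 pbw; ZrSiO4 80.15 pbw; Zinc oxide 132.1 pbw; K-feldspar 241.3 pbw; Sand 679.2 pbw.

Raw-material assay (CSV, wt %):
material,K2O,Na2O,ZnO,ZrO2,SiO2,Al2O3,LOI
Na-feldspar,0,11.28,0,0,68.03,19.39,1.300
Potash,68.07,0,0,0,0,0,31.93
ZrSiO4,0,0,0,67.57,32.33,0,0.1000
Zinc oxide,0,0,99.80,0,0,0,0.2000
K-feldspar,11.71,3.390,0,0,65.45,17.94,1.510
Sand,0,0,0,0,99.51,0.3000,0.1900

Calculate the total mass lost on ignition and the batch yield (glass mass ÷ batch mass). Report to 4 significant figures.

In-progress results are shown rounded to four significant digits in the printout; full precision is carried all the way through; every reported value takes just one rounding — all derived quantities (the totals, six oxide percentages, ignition loss, yield, net glass mass) are re-derived in full float precision starting from the weights for 1418 pbw of glass exactly as printed in either problem or answer.
Loss on ignition, line by line:
  Na-feldspar: 125.2 × 0.01300 = 1.628 pbw
  Potash: 245.1 × 0.3193 = 78.26 pbw
  ZrSiO4: 80.15 × 0.001000 = 0.08015 pbw
  Zinc oxide: 132.1 × 0.002000 = 0.2642 pbw
  K-feldspar: 241.3 × 0.01510 = 3.644 pbw
  Sand: 679.2 × 0.001900 = 1.290 pbw
Total LOI = 85.17 pbw
Glass = batch − LOI = 1503 − 85.17 = 1418 pbw

LOI loss = 85.17 pbw; glass = 1418 pbw; yield = 94.33%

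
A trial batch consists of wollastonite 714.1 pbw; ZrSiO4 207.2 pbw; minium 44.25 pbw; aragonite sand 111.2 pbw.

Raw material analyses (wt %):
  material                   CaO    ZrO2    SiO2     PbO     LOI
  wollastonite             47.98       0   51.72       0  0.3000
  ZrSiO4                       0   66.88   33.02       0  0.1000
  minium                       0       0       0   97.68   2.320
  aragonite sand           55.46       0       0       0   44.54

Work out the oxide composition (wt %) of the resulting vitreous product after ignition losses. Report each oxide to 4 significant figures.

All arithmetic keeps full float precision in all steps — rounding to 4 significant digits governs each working value as displayed; every reported number is rounded once only. All derived quantities are recomputed using the weight values for 1024 pbw of glass in full precision (ignition loss, net glass mass, the totals, yield, the four compositions) as they appear in either problem or answer.
Oxide masses out of the charge:
  CaO: 714.1·0.4798 + 111.2·0.5546 = 404.3 pbw
  ZrO2: 207.2·0.6688 = 138.6 pbw
  SiO2: 714.1·0.5172 + 207.2·0.3302 = 437.7 pbw
  PbO: 44.25·0.9768 = 43.22 pbw
LOI: 714.1·0.003000 + 207.2·0.001000 + 44.25·0.02320 + 111.2·0.4454 = 52.90 pbw
Glass = total batch minus LOI = 1077 − 52.90 = 1024 pbw (matching Σ of the oxides)
each wt % is 100 × oxide ÷ glass

Glass mass = 1024 pbw (batch 1077 − LOI 52.90).
Composition: CaO 39.49%, ZrO2 13.53%, SiO2 42.76%, PbO 4.222%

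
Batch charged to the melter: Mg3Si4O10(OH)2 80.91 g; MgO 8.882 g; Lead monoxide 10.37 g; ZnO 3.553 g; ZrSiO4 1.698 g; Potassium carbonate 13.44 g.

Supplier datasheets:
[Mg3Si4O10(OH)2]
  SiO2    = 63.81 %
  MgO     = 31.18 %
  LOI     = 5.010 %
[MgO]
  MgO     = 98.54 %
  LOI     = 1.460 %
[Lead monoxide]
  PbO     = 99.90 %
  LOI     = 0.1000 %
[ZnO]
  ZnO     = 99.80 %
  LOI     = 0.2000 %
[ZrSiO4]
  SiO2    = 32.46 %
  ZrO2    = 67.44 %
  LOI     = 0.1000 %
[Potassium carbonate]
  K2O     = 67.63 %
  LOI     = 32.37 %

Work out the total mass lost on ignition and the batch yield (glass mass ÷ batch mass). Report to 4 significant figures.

LOI loss = 8.553 g; glass = 110.3 g; yield = 92.80%

Intermediates are printed, with 4-significant-figure rounding, in the printout — each numeric step runs at exact precision throughout; each reported result takes just one rounding — all derived quantities are computed from the weighed amounts at 110.3 g of glass in full float precision (glass mass, the totals, six oxide percentages, ignition loss, yield) as set out in problem or answer.
Ignition loss by material:
  Mg3Si4O10(OH)2: 80.91 × 0.05010 = 4.054 g
  MgO: 8.882 × 0.01460 = 0.1297 g
  Lead monoxide: 10.37 × 0.001000 = 0.01037 g
  ZnO: 3.553 × 0.002000 = 0.007106 g
  ZrSiO4: 1.698 × 0.001000 = 0.001698 g
  Potassium carbonate: 13.44 × 0.3237 = 4.351 g
Total LOI = 8.553 g
Glass = batch − LOI = 118.9 − 8.553 = 110.3 g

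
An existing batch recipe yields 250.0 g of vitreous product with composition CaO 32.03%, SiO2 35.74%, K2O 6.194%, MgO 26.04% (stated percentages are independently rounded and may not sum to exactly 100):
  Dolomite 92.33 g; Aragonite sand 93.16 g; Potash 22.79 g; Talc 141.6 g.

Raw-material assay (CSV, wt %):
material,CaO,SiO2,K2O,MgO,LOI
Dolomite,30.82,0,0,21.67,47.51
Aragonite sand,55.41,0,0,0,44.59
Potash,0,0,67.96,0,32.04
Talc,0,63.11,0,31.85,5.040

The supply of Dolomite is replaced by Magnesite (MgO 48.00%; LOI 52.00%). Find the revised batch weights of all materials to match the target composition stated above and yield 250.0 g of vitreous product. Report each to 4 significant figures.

Working values are shown, with 4-significant-digit rounding, in the printout; every computation maintains exact precision throughout — each reported result is rounded a single time; the derived quantities (LOI, the four compositions, the yield, net glass mass, the totals) are re-derived starting from the weights on 250.0 g of glass in full float precision as given in the question or the answer.
Target oxide masses per 250.0 g vitreous product:
  CaO: 32.03% × 250.0 = 80.08 g
  SiO2: 35.74% × 250.0 = 89.35 g
  K2O: 6.194% × 250.0 = 15.48 g
  MgO: 26.04% × 250.0 = 65.10 g
Oxide-by-oxide audit with the batch weights as given, relative to the basis at hand (sum by sum, the targets are met exact up to rounding of places):
  CaO: 144.5·0.5541 = 80.07 g (target 80.08 g)
  SiO2: 141.6·0.6311 = 89.36 g (target 89.35 g)
  K2O: 22.79·0.6796 = 15.49 g (target 15.48 g)
  MgO: 41.68·0.4800 + 141.6·0.3185 = 65.11 g (target 65.10 g)
Glass-mass closure: whole batch net of LOI = 250.0 g (per-oxide target masses sum to 250.0 g; with the basis standing at 250.0 g — deltas are rounding alone).
Total batch = Σ batch = 350.6 g; LOI loss = Σ batch·LOI = 100.5 g; as yield: glass ÷ batch → 71.32%.

Revised batch per 250.0 g vitreous product:
  Magnesite: 41.68 g
  Aragonite sand: 144.5 g
  Potash: 22.79 g
  Talc: 141.6 g
Total batch = 350.6 g; LOI loss = 100.5 g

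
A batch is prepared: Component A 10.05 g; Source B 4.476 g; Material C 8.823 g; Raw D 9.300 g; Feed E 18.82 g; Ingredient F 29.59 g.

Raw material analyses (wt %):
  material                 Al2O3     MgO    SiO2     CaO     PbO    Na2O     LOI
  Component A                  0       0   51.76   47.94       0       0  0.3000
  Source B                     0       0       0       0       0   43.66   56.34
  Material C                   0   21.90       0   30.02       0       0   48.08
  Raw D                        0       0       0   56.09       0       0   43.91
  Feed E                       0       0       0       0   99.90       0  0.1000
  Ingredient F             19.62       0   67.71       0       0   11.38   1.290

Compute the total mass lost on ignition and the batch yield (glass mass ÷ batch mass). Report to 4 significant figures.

LOI loss = 11.28 g; glass = 69.78 g; yield = 86.09%

All arithmetic keeps full precision in every operation. Values along the way are printed rounded to four significant figures in the printout — each reported number is rounded a single time — all derived quantities are carried starting from the weights per 69.78 g of glass at exact precision (net glass mass, ignition loss, six oxide percentages, totals, the yield), as they appear in the problem or answer text.
LOI of each material in turn:
  Component A: 10.05 × 0.003000 = 0.03015 g
  Source B: 4.476 × 0.5634 = 2.522 g
  Material C: 8.823 × 0.4808 = 4.242 g
  Raw D: 9.300 × 0.4391 = 4.084 g
  Feed E: 18.82 × 0.001000 = 0.01882 g
  Ingredient F: 29.59 × 0.01290 = 0.3817 g
Total LOI = 11.28 g
Glass = batch − LOI = 81.06 − 11.28 = 69.78 g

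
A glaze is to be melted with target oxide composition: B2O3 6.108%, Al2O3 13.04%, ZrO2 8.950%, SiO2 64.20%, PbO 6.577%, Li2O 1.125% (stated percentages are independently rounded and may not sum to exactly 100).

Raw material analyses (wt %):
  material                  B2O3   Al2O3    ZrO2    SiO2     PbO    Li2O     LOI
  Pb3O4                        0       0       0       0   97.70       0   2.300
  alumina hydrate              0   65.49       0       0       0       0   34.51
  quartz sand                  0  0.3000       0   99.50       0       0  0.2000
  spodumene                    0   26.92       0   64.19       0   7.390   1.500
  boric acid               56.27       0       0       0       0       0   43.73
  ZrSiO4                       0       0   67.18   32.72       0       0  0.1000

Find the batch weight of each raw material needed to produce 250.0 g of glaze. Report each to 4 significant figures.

Each numeric step carries exact precision from start to finish. Mid-chain values are shown, with 4-significant-figure rounding, on the page — each reported result carries a single rounding; the derived quantities, including the yield, ignition loss, the six compositions, net glass mass, the totals, are rebuilt from the batch weights for 250.0 g of glass in exact precision, exactly as printed in the problem or the answer.
The oxide mass targets at 250.0 g glaze:
  B2O3: 6.108% × 250.0 = 15.27 g
  Al2O3: 13.04% × 250.0 = 32.60 g
  ZrO2: 8.950% × 250.0 = 22.38 g
  SiO2: 64.20% × 250.0 = 160.5 g
  PbO: 6.577% × 250.0 = 16.44 g
  Li2O: 1.125% × 250.0 = 2.812 g
Balance tally, oxide-wise, given the weights on record, relative to the basis at hand (every target is met by its sum once rounding is allowed for):
  B2O3: 27.14·0.5627 = 15.27 g (target 15.27 g)
  Al2O3: 33.56·0.6549 + 125.8·0.003000 + 38.06·0.2692 = 32.60 g (target 32.60 g)
  ZrO2: 33.31·0.6718 = 22.38 g (target 22.38 g)
  SiO2: 125.8·0.9950 + 38.06·0.6419 + 33.31·0.3272 = 160.5 g (target 160.5 g)
  PbO: 16.83·0.9770 = 16.44 g (target 16.44 g)
  Li2O: 38.06·0.07390 = 2.813 g (target 2.812 g)
Glass-mass bookkeeping: total batch − LOI = 250.0 g (oxide target masses add up to 250.0 g; basis as stated: 250.0 g — gaps are rounding artifacts).
Whole-batch sum: Σ batch = 274.7 g; LOI removed, Σ of batch·LOI: 24.69 g; yield = glass ÷ total batch = 91.01%.

Batch per 250.0 g glaze:
  Pb3O4: 16.83 g
  alumina hydrate: 33.56 g
  quartz sand: 125.8 g
  spodumene: 38.06 g
  boric acid: 27.14 g
  ZrSiO4: 33.31 g
Total batch = 274.7 g; LOI loss = 24.69 g; yield = 91.01%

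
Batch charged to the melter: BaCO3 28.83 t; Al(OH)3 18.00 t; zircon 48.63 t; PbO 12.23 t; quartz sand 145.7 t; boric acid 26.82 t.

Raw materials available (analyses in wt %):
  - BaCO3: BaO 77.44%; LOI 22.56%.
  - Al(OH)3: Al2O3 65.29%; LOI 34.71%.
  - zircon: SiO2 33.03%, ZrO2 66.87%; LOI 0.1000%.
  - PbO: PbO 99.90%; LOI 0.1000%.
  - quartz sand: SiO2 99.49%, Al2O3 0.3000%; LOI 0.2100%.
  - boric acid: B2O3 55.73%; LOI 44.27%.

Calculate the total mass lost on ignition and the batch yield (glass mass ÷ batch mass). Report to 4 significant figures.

Rounding to 4 significant figures applies to each mid-chain value as displayed. The whole derivation holds full precision through every step — exactly one rounding goes into every reported value; derived quantities, including the yield, ignition loss, the totals, net glass mass, six oxide percentages, are rebuilt starting from the weights per 255.2 t of glass in full precision, as given in the problem or answer text.
LOI of each material in turn:
  BaCO3: 28.83 × 0.2256 = 6.504 t
  Al(OH)3: 18.00 × 0.3471 = 6.248 t
  zircon: 48.63 × 0.001000 = 0.04863 t
  PbO: 12.23 × 0.001000 = 0.01223 t
  quartz sand: 145.7 × 0.002100 = 0.3060 t
  boric acid: 26.82 × 0.4427 = 11.87 t
Total LOI = 24.99 t
Glass = batch − LOI = 280.2 − 24.99 = 255.2 t

LOI loss = 24.99 t; glass = 255.2 t; yield = 91.08%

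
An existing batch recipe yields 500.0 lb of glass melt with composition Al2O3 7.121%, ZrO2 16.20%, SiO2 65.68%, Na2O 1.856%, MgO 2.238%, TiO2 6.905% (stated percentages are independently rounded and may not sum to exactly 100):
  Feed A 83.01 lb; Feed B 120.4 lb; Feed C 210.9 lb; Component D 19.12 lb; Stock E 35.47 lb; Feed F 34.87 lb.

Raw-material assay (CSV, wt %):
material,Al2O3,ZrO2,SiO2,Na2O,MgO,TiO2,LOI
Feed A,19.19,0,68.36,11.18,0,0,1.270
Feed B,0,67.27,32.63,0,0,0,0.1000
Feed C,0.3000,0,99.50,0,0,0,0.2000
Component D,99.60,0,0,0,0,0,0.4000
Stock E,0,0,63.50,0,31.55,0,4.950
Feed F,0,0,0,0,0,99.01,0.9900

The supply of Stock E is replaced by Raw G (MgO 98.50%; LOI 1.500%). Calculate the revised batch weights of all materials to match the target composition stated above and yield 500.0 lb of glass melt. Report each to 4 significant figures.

The intermediate values are shown, with 4-significant-figure rounding, as written. The working math keeps full float precision through the solve. Every reported figure takes exactly one rounding. Derived quantities (LOI, six oxide percentages, the yield, totals, glass mass) are re-derived at full float precision using the weight values for 500.0 lb of glass as given in question or answer.
Oxide mass targets, per 500.0 lb glass melt:
  Al2O3: 7.121% × 500.0 = 35.60 lb
  ZrO2: 16.20% × 500.0 = 81.00 lb
  SiO2: 65.68% × 500.0 = 328.4 lb
  Na2O: 1.856% × 500.0 = 9.280 lb
  MgO: 2.238% × 500.0 = 11.19 lb
  TiO2: 6.905% × 500.0 = 34.52 lb
Sums-versus-targets review per the reported batch figures, for the quoted basis mass (summed amounts equal target values modulo rounding of the values):
  Al2O3: 83.01·0.1919 + 233.5·0.003000 + 19.05·0.9960 = 35.60 lb (target 35.60 lb)
  ZrO2: 120.4·0.6727 = 80.99 lb (target 81.00 lb)
  SiO2: 83.01·0.6836 + 120.4·0.3263 + 233.5·0.9950 = 328.4 lb (target 328.4 lb)
  Na2O: 83.01·0.1118 = 9.281 lb (target 9.280 lb)
  MgO: 11.36·0.9850 = 11.19 lb (target 11.19 lb)
  TiO2: 34.87·0.9901 = 34.52 lb (target 34.52 lb)
Glass-mass closure: the batch minus its LOI: 500.0 lb (the Σ of target masses is 500.0 lb; against the stated basis, 500.0 lb — a pure rounding effect).
Batch grand total — Σ batch = 502.2 lb; LOI removed, Σ of batch·LOI: 2.233 lb; the yield ratio, glass ÷ batch: 99.56%.

Revised batch per 500.0 lb glass melt:
  Feed A: 83.01 lb
  Feed B: 120.4 lb
  Feed C: 233.5 lb
  Component D: 19.05 lb
  Raw G: 11.36 lb
  Feed F: 34.87 lb
Total batch = 502.2 lb; LOI loss = 2.233 lb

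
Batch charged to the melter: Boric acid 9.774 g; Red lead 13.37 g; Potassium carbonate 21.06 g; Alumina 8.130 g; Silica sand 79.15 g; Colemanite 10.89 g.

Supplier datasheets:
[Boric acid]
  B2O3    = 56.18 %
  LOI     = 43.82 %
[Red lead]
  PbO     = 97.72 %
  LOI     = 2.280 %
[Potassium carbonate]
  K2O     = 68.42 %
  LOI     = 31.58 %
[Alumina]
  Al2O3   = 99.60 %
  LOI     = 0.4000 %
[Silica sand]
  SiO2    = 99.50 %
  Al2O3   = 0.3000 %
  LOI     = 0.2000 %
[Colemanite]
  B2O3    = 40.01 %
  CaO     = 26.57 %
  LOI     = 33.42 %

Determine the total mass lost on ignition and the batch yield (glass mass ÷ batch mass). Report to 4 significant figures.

LOI loss = 15.07 g; glass = 127.3 g; yield = 89.42%

Each numeric step runs at exact precision in all steps; in-progress results are shown rounded off to 4 significant figures across the worked steps. Each reported value carries a single rounding; the derived quantities (totals, the yield, the six compositions, net glass mass, ignition loss) are re-derived in full float precision from the batch weights at 127.3 g of glass as they appear in the question or the answer.
LOI of each material in turn:
  Boric acid: 9.774 × 0.4382 = 4.283 g
  Red lead: 13.37 × 0.02280 = 0.3048 g
  Potassium carbonate: 21.06 × 0.3158 = 6.651 g
  Alumina: 8.130 × 0.004000 = 0.03252 g
  Silica sand: 79.15 × 0.002000 = 0.1583 g
  Colemanite: 10.89 × 0.3342 = 3.639 g
Total LOI = 15.07 g
Glass = batch − LOI = 142.4 − 15.07 = 127.3 g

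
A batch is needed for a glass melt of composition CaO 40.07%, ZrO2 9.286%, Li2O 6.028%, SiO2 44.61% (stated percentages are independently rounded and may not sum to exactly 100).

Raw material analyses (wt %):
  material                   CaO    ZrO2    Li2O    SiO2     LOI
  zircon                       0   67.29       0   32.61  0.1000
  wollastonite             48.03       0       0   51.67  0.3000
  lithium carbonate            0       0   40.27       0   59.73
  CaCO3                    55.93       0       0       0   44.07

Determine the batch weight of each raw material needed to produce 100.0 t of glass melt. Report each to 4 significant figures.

Batch per 100.0 t glass melt:
  zircon: 13.80 t
  wollastonite: 77.63 t
  lithium carbonate: 14.97 t
  CaCO3: 4.981 t
Total batch = 111.4 t; LOI loss = 11.38 t; yield = 89.78%

Values along the way appear with 4-significant-figure rounding alongside each step; each numeric step carries full precision end to end. Each reported figure takes exactly one rounding; all derived quantities are carried starting from the weights on 100.0 t of glass in exact precision (four oxide percentages, the totals, yield, glass mass, ignition loss), as they appear in problem or answer.
Oxide-by-oxide targets in 100.0 t glass melt:
  CaO: 40.07% × 100.0 = 40.07 t
  ZrO2: 9.286% × 100.0 = 9.286 t
  Li2O: 6.028% × 100.0 = 6.028 t
  SiO2: 44.61% × 100.0 = 44.61 t
Per-oxide balance check from the weights as reported, at the basis given (sums match the target masses modulo rounding of the values):
  CaO: 77.63·0.4803 + 4.981·0.5593 = 40.07 t (target 40.07 t)
  ZrO2: 13.80·0.6729 = 9.286 t (target 9.286 t)
  Li2O: 14.97·0.4027 = 6.028 t (target 6.028 t)
  SiO2: 13.80·0.3261 + 77.63·0.5167 = 44.61 t (target 44.61 t)
Glass-mass bookkeeping: the batch minus its LOI: 100.0 t (the Σ of target masses is 99.99 t; the stated basis being 100.0 t — deltas are rounding alone).
Batch grand total — Σ batch = 111.4 t; LOI loss = Σ batch·LOI = 11.38 t; yield = glass ÷ total batch = 89.78%.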